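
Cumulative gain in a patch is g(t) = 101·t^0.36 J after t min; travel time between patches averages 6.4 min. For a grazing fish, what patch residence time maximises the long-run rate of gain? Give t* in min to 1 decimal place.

Optimal t* satisfies g'(t*) = g(t*)/(T + t*).
g'(t) = 0.36·101·t^-0.64. Setting 0.36·101·t^-0.64 = 101·t^0.36/(6.4+t) gives 0.36(6.4+t) = t, so 0.64·t = 0.36×6.4.
t* = 0.36×6.4/0.64 = 3.6 min.

3.6 min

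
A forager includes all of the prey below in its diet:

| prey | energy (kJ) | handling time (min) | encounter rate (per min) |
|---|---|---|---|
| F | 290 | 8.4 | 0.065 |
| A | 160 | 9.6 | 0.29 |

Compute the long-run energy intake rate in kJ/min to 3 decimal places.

R = (0.065×290 + 0.29×160) / (1 + 0.065×8.4 + 0.29×9.6) = 65.25/4.33 = 15.07 kJ/min.

15.069 kJ/min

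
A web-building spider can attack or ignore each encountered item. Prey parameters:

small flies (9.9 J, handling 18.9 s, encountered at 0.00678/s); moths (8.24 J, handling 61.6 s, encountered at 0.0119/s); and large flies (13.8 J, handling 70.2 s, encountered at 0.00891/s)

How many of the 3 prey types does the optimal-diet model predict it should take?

3

Rank by E/h (J/s): small flies 0.524, large flies 0.197, moths 0.134. Include each in turn until the next type's E/h falls below the running intake rate.
Rate on top 1: 0.0595. large flies: 0.197 > 0.0595 → include.
Rate on top 2: 0.1084. moths: 0.134 > 0.1084 → include.
Optimal diet: small flies, large flies, moths — 3 of 3 types.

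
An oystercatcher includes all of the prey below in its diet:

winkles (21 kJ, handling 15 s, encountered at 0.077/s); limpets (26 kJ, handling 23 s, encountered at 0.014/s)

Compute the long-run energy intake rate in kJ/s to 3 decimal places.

R = Σλ_iE_i / (1 + Σλ_ih_i)
Numerator: 0.077×21 + 0.014×26 = 1.981
Denominator: 1 + 0.077×15 + 0.014×23 = 2.477
R = 1.981/2.477 = 0.7998 kJ/s

0.800 kJ/s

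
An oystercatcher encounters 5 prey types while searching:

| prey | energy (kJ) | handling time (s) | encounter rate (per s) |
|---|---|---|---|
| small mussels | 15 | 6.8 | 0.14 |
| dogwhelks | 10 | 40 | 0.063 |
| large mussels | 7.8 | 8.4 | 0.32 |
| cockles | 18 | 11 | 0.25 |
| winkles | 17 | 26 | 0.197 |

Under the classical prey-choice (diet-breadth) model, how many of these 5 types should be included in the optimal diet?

2

Rank by E/h (kJ/s): small mussels 2.21, cockles 1.64, large mussels 0.929, winkles 0.654, dogwhelks 0.25. Include each in turn until the next type's E/h falls below the running intake rate.
Rate on top 1: 1.076. cockles: 1.64 > 1.076 → include.
Rate on top 2: 1.404. large mussels: 0.929 < 1.404 → exclude; stop.
Optimal diet: small mussels, cockles — 2 of 5 types.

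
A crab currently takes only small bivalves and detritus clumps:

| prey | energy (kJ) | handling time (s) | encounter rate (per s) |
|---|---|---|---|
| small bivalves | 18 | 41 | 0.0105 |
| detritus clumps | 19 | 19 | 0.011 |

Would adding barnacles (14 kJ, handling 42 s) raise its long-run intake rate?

Yes

Current rate: (0.0105×18 + 0.011×19)/(1 + 0.0105×41 + 0.011×19) = 0.2428 kJ/s.
barnacles: E/h = 14/42 = 0.3333 kJ/s.
0.3333 > 0.2428, so adding barnacles raises the average — include it.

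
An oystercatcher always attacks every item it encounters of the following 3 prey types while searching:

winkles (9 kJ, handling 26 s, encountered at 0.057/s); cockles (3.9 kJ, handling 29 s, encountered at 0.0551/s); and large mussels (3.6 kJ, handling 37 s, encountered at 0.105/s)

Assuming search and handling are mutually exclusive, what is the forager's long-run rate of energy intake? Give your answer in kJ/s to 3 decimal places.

R = (0.057×9 + 0.0551×3.9 + 0.105×3.6) / (1 + 0.057×26 + 0.0551×29 + 0.105×37) = 1.106/7.965 = 0.1388 kJ/s.

0.139 kJ/s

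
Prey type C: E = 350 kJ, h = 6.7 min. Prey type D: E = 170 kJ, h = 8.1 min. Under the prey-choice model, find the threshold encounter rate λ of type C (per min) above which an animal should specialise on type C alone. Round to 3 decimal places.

0.100 per min

The zero-one rule: include type D iff E₂/h₂ > λE₁/(1+λh₁). Equality gives the switch point.
λE₁h₂ = E₂ + λE₂h₁ ⇒ λ = E₂/(E₁h₂ − E₂h₁) = 170/(2835 − 1139) = 0.1002 per min.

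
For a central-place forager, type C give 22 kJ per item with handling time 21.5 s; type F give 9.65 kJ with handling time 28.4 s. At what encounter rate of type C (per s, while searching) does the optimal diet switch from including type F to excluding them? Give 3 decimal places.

Drop type F once their profitability E₂/h₂ falls below the rate achievable on type C alone: E₂/h₂ = λE₁/(1 + λh₁).
Solve for λ: λE₁h₂ = E₂(1 + λh₁) → λ(E₁h₂ − E₂h₁) = E₂ → λ = E₂/(E₁h₂ − E₂h₁).
λ = 9.65/(22×28.4 − 9.65×21.5) = 9.65/417.3 = 0.02312 per s.

0.023 per s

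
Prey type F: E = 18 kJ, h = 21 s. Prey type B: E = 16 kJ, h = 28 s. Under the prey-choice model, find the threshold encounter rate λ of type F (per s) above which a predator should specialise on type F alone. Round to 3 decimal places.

The zero-one rule: include type B iff E₂/h₂ > λE₁/(1+λh₁). Equality gives the switch point.
λE₁h₂ = E₂ + λE₂h₁ ⇒ λ = E₂/(E₁h₂ − E₂h₁) = 16/(504 − 336) = 0.09524 per s.

0.095 per s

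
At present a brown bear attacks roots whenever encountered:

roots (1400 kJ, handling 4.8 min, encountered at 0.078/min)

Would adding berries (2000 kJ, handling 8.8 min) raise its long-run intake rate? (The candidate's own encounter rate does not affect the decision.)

Yes

Intake rate on the current diet: R = (0.078×1400) / (1 + 0.078×4.8) = 109.2/1.374 = 79.45 kJ/min.
Profitability of berries: 2000/8.8 = 227.3 kJ/min.
Since 227.3 > R, including berries increases the long-run rate.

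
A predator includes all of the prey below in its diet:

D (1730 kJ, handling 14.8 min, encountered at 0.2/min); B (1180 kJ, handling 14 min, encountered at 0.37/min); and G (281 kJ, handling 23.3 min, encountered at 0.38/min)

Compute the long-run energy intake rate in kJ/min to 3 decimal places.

R = (0.2×1730 + 0.37×1180 + 0.38×281) / (1 + 0.2×14.8 + 0.37×14 + 0.38×23.3) = 889.4/17.99 = 49.43 kJ/min.

49.426 kJ/min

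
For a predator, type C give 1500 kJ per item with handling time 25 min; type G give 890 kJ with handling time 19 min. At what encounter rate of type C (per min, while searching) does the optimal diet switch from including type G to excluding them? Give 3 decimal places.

At the threshold, the rate on type C alone equals the profitability of type G: λ·1500/(1 + λ·25) = 890/19 = 46.84.
Rearranging, λ(1500 − 46.84×25) = 46.84, so λ = 46.84/328.9 = 0.1424 per min.

0.142 per min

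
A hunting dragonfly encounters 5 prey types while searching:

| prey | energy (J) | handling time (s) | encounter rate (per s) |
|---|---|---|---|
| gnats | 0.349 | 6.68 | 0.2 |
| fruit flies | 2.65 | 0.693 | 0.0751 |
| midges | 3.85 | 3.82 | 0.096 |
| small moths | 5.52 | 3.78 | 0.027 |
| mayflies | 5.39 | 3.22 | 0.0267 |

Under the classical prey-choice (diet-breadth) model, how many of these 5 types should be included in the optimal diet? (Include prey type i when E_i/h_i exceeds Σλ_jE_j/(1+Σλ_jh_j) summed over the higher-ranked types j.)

4

Profitabilities (E/h, J/s): fruit flies 3.82, mayflies 1.67, small moths 1.46, midges 1.01, gnats 0.0522. Add prey in this order while the next type's profitability exceeds the intake rate on those already taken.
Rate on top 1: 0.1892. mayflies: 1.67 > 0.1892 → include.
Rate on top 2: 0.3013. small moths: 1.46 > 0.3013 → include.
Rate on top 3: 0.3967. midges: 1.01 > 0.3967 → include.
Rate on top 4: 0.5362. gnats: 0.0522 < 0.5362 → exclude; stop.
Optimal diet: fruit flies, mayflies, small moths, midges — 4 of 5 types.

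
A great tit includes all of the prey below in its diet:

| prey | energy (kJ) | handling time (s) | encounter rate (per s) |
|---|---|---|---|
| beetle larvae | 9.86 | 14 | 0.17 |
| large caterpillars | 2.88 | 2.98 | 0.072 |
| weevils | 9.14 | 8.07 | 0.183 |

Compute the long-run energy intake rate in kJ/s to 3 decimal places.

0.701 kJ/s

Energy encountered per unit search time: 0.17×9.86 + 0.072×2.88 + 0.183×9.14 = 3.556 kJ/s.
Handling time per unit search time: 0.17×14 + 0.072×2.98 + 0.183×8.07 = 4.071.
Rate = 3.556/(1 + 4.071) = 0.7012 kJ/s.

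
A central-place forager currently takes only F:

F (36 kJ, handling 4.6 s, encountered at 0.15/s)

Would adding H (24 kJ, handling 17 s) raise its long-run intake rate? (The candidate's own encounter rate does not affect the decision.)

No

On F alone, R = ΣλE/(1+Σλh) = 5.4/1.69 = 3.195 kJ/s.
H: E/h = 24/17 = 1.412 kJ/s.
Since 1.412 < R, time spent handling H is better spent searching.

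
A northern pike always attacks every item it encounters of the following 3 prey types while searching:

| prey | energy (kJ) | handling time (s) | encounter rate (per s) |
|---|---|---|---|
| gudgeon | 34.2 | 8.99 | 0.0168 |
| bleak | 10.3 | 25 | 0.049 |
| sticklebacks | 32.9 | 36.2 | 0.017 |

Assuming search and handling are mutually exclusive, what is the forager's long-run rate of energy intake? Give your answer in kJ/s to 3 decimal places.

0.548 kJ/s

Energy encountered per unit search time: 0.0168×34.2 + 0.049×10.3 + 0.017×32.9 = 1.639 kJ/s.
Handling time per unit search time: 0.0168×8.99 + 0.049×25 + 0.017×36.2 = 1.991.
Rate = 1.639/(1 + 1.991) = 0.5478 kJ/s.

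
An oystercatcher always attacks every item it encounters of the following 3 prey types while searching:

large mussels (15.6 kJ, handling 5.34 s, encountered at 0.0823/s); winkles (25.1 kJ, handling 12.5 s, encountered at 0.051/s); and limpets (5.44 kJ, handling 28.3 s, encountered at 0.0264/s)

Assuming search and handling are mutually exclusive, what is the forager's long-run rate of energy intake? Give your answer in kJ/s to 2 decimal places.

0.96 kJ/s

R = (0.0823×15.6 + 0.051×25.1 + 0.0264×5.44) / (1 + 0.0823×5.34 + 0.051×12.5 + 0.0264×28.3) = 2.708/2.824 = 0.9587 kJ/s.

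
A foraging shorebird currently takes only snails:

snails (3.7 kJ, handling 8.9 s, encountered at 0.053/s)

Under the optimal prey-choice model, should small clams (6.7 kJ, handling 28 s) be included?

Intake rate on the current diet: R = (0.053×3.7) / (1 + 0.053×8.9) = 0.1961/1.472 = 0.1332 kJ/s.
Profitability of small clams: 6.7/28 = 0.2393 kJ/s.
Since 0.2393 > R, including small clams increases the long-run rate.

Yes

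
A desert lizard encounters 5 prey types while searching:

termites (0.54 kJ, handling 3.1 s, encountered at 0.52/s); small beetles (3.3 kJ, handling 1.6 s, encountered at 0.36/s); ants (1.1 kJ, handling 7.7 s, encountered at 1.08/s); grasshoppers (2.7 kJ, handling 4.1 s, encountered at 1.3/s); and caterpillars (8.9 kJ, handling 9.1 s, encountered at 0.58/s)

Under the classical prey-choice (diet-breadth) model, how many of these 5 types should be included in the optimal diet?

Profitabilities (E/h, kJ/s): small beetles 2.06, caterpillars 0.978, grasshoppers 0.659, termites 0.174, ants 0.143. Add prey in this order while the next type's profitability exceeds the intake rate on those already taken.
Rate on top 1: 0.7538. caterpillars: 0.978 > 0.7538 → include.
Rate on top 2: 0.9265. grasshoppers: 0.659 < 0.9265 → exclude; stop.
Optimal diet: small beetles, caterpillars — 2 of 5 types.

2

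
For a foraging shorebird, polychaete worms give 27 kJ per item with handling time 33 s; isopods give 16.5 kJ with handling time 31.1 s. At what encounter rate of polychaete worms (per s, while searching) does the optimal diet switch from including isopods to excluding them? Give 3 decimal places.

At the threshold, the rate on polychaete worms alone equals the profitability of isopods: λ·27/(1 + λ·33) = 16.5/31.1 = 0.5305.
Rearranging, λ(27 − 0.5305×33) = 0.5305, so λ = 0.5305/9.492 = 0.05589 per s.

0.056 per s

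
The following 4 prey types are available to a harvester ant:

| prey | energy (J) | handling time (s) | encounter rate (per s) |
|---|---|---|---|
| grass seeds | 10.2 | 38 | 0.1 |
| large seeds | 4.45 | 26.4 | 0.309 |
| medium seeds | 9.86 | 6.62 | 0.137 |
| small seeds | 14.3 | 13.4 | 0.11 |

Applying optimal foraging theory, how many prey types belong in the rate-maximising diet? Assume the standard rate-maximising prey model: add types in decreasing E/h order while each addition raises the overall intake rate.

2

Rank by E/h (J/s): medium seeds 1.49, small seeds 1.07, grass seeds 0.268, large seeds 0.169. Include each in turn until the next type's E/h falls below the running intake rate.
Rate on top 1: 0.7084. small seeds: 1.07 > 0.7084 → include.
Rate on top 2: 0.8648. grass seeds: 0.268 < 0.8648 → exclude; stop.
Optimal diet: medium seeds, small seeds — 2 of 4 types.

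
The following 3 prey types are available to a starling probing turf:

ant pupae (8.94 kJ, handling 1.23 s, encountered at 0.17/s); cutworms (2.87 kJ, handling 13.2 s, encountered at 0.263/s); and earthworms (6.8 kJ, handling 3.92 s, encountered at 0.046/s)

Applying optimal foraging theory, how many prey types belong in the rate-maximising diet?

2

E/h in descending order: ant pupae 7.27, earthworms 1.73, cutworms 0.217 kJ/s. The optimal diet is the largest prefix of this list for which every included type satisfies E_i/h_i > R on the types above it.
Rate on top 1: 1.257. earthworms: 1.73 > 1.257 → include.
Rate on top 2: 1.319. cutworms: 0.217 < 1.319 → exclude; stop.
Optimal diet: ant pupae, earthworms — 2 of 3 types.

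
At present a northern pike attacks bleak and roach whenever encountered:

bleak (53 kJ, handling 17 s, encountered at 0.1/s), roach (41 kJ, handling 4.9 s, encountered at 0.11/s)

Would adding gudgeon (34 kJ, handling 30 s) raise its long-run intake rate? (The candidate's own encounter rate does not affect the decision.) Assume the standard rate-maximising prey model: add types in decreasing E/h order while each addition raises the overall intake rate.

No

On bleak and roach alone, R = ΣλE/(1+Σλh) = 9.81/3.239 = 3.029 kJ/s.
Profitability of gudgeon: 34/30 = 1.133 kJ/s.
1.133 < 3.029, so adding gudgeon would lower the average — exclude it.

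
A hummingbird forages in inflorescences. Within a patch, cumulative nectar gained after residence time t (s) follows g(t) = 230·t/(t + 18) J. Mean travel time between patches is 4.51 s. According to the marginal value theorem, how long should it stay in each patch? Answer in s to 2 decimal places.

9.01 s

By the marginal value theorem, leave when the instantaneous gain rate g'(t) equals the habitat-wide average g(t)/(T + t).
g'(t) = 230·18/(t + 18)². Setting 230·18/(t+18)² = 230t/[(t+18)(4.51+t)] gives 18(4.51+t) = t(t+18), so t² = 18×4.51 = 81.18.
t* = √81.18 = 9.01 s.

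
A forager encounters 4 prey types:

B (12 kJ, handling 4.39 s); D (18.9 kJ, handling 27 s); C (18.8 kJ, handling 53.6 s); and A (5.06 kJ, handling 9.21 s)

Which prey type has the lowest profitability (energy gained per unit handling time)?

C

In descending order of E/h:
B: 12/4.39 = 2.73 kJ/s
D: 18.9/27 = 0.7 kJ/s
A: 5.06/9.21 = 0.549 kJ/s
C: 18.8/53.6 = 0.351 kJ/s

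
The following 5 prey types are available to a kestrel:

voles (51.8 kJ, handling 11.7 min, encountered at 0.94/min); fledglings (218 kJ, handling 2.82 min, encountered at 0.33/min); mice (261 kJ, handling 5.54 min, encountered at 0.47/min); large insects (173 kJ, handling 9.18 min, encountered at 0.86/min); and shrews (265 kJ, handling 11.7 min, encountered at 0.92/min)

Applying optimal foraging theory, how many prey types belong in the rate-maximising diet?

2

E/h in descending order: fledglings 77.3, mice 47.1, shrews 22.6, large insects 18.8, voles 4.43 kJ/min. The optimal diet is the largest prefix of this list for which every included type satisfies E_i/h_i > R on the types above it.
Rate on top 1: 37.26. mice: 47.1 > 37.26 → include.
Rate on top 2: 42.92. shrews: 22.6 < 42.92 → exclude; stop.
Optimal diet: fledglings, mice — 2 of 5 types.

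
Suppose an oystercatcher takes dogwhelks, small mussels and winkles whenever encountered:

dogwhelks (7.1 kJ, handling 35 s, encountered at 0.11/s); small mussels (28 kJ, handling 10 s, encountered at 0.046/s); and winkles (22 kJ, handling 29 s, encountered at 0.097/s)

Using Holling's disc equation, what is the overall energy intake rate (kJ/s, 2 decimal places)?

0.52 kJ/s

Energy encountered per unit search time: 0.11×7.1 + 0.046×28 + 0.097×22 = 4.203 kJ/s.
Handling time per unit search time: 0.11×35 + 0.046×10 + 0.097×29 = 7.123.
Rate = 4.203/(1 + 7.123) = 0.5174 kJ/s.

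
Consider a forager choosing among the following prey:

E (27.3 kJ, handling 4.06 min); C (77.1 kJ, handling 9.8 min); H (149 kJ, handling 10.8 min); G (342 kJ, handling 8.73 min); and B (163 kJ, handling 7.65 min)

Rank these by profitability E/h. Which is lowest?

Profitability E/h (kJ/min): E = 27.3/4.06 = 6.72, C = 77.1/9.8 = 7.87, H = 149/10.8 = 13.8, G = 342/8.73 = 39.2, B = 163/7.65 = 21.3.
Ranked: G > B > H > C > E.

E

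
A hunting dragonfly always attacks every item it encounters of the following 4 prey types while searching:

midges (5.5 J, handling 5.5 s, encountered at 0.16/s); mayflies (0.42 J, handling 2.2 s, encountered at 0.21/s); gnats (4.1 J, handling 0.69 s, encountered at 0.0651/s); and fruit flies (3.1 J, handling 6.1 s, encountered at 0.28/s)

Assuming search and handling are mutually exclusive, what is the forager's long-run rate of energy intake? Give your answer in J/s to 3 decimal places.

R = Σλ_iE_i / (1 + Σλ_ih_i)
Numerator: 0.16×5.5 + 0.21×0.42 + 0.0651×4.1 + 0.28×3.1 = 2.103
Denominator: 1 + 0.16×5.5 + 0.21×2.2 + 0.0651×0.69 + 0.28×6.1 = 4.095
R = 2.103/4.095 = 0.5136 J/s

0.514 J/s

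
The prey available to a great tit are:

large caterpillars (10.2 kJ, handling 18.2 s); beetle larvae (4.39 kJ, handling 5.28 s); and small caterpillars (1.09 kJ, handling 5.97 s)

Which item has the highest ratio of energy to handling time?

beetle larvae

Profitability E/h (kJ/s): large caterpillars = 10.2/18.2 = 0.56, beetle larvae = 4.39/5.28 = 0.831, small caterpillars = 1.09/5.97 = 0.183.
Ranked: beetle larvae > large caterpillars > small caterpillars.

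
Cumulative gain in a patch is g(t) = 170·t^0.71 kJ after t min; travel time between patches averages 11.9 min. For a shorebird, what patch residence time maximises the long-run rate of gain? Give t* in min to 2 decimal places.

Optimal t* satisfies g'(t*) = g(t*)/(T + t*).
g'(t) = 0.71·170·t^-0.29. Setting 0.71·170·t^-0.29 = 170·t^0.71/(11.9+t) gives 0.71(11.9+t) = t, so 0.29·t = 0.71×11.9.
t* = 0.71×11.9/0.29 = 29.13 min.

29.13 min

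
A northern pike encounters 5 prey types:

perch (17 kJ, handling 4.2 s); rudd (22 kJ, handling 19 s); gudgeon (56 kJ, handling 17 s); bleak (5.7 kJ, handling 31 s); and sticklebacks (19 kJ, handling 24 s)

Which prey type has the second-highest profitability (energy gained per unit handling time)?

Profitability E/h (kJ/s): perch = 17/4.2 = 4.05, rudd = 22/19 = 1.16, gudgeon = 56/17 = 3.29, bleak = 5.7/31 = 0.184, sticklebacks = 19/24 = 0.792.
Ranked: perch > gudgeon > rudd > sticklebacks > bleak.

gudgeon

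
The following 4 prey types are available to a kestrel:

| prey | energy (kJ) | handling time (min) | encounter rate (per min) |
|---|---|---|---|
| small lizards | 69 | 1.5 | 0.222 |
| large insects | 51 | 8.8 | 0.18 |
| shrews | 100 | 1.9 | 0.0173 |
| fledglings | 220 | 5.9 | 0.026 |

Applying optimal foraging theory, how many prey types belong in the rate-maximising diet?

3

Rank by E/h (kJ/min): shrews 52.6, small lizards 46, fledglings 37.3, large insects 5.8. Include each in turn until the next type's E/h falls below the running intake rate.
Rate on top 1: 1.675. small lizards: 46 > 1.675 → include.
Rate on top 2: 12.48. fledglings: 37.3 > 12.48 → include.
Rate on top 3: 14.99. large insects: 5.8 < 14.99 → exclude; stop.
Optimal diet: shrews, small lizards, fledglings — 3 of 4 types.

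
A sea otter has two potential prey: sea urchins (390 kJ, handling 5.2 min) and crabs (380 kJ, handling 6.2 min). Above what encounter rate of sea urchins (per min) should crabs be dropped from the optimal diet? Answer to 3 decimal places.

0.860 per min

The zero-one rule: include crabs iff E₂/h₂ > λE₁/(1+λh₁). Equality gives the switch point.
λE₁h₂ = E₂ + λE₂h₁ ⇒ λ = E₂/(E₁h₂ − E₂h₁) = 380/(2418 − 1976) = 0.8597 per min.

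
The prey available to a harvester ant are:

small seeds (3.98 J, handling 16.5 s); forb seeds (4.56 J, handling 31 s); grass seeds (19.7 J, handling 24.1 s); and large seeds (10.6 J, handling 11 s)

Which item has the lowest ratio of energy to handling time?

forb seeds

In descending order of E/h:
large seeds: 10.6/11 = 0.964 J/s
grass seeds: 19.7/24.1 = 0.817 J/s
small seeds: 3.98/16.5 = 0.241 J/s
forb seeds: 4.56/31 = 0.147 J/s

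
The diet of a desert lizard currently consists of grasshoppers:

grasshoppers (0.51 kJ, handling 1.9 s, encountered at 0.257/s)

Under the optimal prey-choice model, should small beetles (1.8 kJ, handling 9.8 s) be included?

Yes

On grasshoppers alone, R = ΣλE/(1+Σλh) = 0.1311/1.488 = 0.08807 kJ/s.
small beetles: E/h = 1.8/9.8 = 0.1837 kJ/s.
Since 0.1837 > R, including small beetles increases the long-run rate.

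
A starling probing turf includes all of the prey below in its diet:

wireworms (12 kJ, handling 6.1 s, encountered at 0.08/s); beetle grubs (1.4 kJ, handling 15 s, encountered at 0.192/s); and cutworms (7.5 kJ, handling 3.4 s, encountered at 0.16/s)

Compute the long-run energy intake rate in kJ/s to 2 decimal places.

0.49 kJ/s

R = (0.08×12 + 0.192×1.4 + 0.16×7.5) / (1 + 0.08×6.1 + 0.192×15 + 0.16×3.4) = 2.429/4.912 = 0.4945 kJ/s.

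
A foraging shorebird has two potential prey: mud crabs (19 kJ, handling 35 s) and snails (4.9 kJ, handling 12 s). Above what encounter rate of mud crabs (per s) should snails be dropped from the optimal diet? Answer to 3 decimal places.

Drop snails once their profitability E₂/h₂ falls below the rate achievable on mud crabs alone: E₂/h₂ = λE₁/(1 + λh₁).
Solve for λ: λE₁h₂ = E₂(1 + λh₁) → λ(E₁h₂ − E₂h₁) = E₂ → λ = E₂/(E₁h₂ − E₂h₁).
λ = 4.9/(19×12 − 4.9×35) = 4.9/56.5 = 0.08673 per s.

0.087 per s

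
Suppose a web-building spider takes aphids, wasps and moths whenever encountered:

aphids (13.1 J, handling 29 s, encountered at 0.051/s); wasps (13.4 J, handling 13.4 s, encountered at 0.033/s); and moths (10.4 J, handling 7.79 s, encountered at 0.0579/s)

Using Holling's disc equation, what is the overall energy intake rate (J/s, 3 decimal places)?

R = Σλ_iE_i / (1 + Σλ_ih_i)
Numerator: 0.051×13.1 + 0.033×13.4 + 0.0579×10.4 = 1.712
Denominator: 1 + 0.051×29 + 0.033×13.4 + 0.0579×7.79 = 3.372
R = 1.712/3.372 = 0.5078 J/s

0.508 J/s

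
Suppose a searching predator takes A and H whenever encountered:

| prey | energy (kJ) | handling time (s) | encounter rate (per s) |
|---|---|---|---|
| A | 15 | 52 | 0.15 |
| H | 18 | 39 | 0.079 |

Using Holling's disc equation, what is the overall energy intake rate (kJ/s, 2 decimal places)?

0.31 kJ/s

R = Σλ_iE_i / (1 + Σλ_ih_i)
Numerator: 0.15×15 + 0.079×18 = 3.672
Denominator: 1 + 0.15×52 + 0.079×39 = 11.88
R = 3.672/11.88 = 0.3091 kJ/s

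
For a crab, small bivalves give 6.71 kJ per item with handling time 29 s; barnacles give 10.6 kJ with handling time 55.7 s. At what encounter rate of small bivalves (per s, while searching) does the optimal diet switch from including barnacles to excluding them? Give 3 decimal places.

Drop barnacles once their profitability E₂/h₂ falls below the rate achievable on small bivalves alone: E₂/h₂ = λE₁/(1 + λh₁).
Solve for λ: λE₁h₂ = E₂(1 + λh₁) → λ(E₁h₂ − E₂h₁) = E₂ → λ = E₂/(E₁h₂ − E₂h₁).
λ = 10.6/(6.71×55.7 − 10.6×29) = 10.6/66.35 = 0.1598 per s.

0.160 per s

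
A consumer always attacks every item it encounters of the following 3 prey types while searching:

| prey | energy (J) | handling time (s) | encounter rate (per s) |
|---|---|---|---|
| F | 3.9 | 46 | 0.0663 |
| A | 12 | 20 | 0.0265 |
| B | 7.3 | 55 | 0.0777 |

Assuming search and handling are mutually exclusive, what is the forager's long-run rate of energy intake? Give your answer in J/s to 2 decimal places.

0.13 J/s

R = (0.0663×3.9 + 0.0265×12 + 0.0777×7.3) / (1 + 0.0663×46 + 0.0265×20 + 0.0777×55) = 1.144/8.853 = 0.1292 J/s.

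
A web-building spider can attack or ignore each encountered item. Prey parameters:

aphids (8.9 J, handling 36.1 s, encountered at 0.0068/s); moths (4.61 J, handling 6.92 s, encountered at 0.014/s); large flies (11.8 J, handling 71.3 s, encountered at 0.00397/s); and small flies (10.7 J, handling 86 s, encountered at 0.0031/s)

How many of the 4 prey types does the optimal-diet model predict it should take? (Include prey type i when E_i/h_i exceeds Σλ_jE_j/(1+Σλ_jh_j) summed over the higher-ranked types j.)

Profitabilities (E/h, J/s): moths 0.666, aphids 0.247, large flies 0.165, small flies 0.124. Add prey in this order while the next type's profitability exceeds the intake rate on those already taken.
Rate on top 1: 0.05884. aphids: 0.247 > 0.05884 → include.
Rate on top 2: 0.09316. large flies: 0.165 > 0.09316 → include.
Rate on top 3: 0.1058. small flies: 0.124 > 0.1058 → include.
Optimal diet: moths, aphids, large flies, small flies — 4 of 4 types.

4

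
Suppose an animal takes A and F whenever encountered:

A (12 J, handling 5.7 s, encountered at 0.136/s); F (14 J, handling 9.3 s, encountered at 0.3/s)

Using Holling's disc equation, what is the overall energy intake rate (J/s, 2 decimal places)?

R = Σλ_iE_i / (1 + Σλ_ih_i)
Numerator: 0.136×12 + 0.3×14 = 5.832
Denominator: 1 + 0.136×5.7 + 0.3×9.3 = 4.565
R = 5.832/4.565 = 1.277 J/s

1.28 J/s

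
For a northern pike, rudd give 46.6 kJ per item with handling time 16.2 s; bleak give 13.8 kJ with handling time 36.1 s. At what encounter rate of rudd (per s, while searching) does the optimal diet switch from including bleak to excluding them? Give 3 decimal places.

0.009 per s

At the threshold, the rate on rudd alone equals the profitability of bleak: λ·46.6/(1 + λ·16.2) = 13.8/36.1 = 0.3823.
Rearranging, λ(46.6 − 0.3823×16.2) = 0.3823, so λ = 0.3823/40.41 = 0.00946 per s.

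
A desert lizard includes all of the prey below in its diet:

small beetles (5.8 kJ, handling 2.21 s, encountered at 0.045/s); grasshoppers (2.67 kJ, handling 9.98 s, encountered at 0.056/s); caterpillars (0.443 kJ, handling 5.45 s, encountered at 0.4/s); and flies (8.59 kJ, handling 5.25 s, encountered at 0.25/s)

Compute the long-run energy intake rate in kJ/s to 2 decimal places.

R = (0.045×5.8 + 0.056×2.67 + 0.4×0.443 + 0.25×8.59) / (1 + 0.045×2.21 + 0.056×9.98 + 0.4×5.45 + 0.25×5.25) = 2.735/5.151 = 0.531 kJ/s.

0.53 kJ/s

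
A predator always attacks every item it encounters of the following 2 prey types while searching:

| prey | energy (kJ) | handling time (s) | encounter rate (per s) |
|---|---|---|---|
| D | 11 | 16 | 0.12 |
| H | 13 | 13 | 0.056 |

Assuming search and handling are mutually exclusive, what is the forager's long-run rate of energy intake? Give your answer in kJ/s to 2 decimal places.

R = Σλ_iE_i / (1 + Σλ_ih_i)
Numerator: 0.12×11 + 0.056×13 = 2.048
Denominator: 1 + 0.12×16 + 0.056×13 = 3.648
R = 2.048/3.648 = 0.5614 kJ/s

0.56 kJ/s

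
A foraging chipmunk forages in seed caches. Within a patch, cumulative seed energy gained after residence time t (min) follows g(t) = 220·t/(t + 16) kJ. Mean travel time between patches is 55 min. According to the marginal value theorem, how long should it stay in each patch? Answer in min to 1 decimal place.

Optimal t* satisfies g'(t*) = g(t*)/(T + t*).
g'(t) = 220·16/(t + 16)². Setting 220·16/(t+16)² = 220t/[(t+16)(55+t)] gives 16(55+t) = t(t+16), so t² = 16×55 = 880.
t* = √880 = 29.66 min.

29.7 min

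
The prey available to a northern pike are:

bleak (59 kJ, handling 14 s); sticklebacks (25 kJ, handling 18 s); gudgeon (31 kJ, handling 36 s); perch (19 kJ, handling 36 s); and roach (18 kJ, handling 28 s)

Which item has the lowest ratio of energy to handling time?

Profitability E/h (kJ/s): bleak = 59/14 = 4.21, sticklebacks = 25/18 = 1.39, gudgeon = 31/36 = 0.861, perch = 19/36 = 0.528, roach = 18/28 = 0.643.
Ranked: bleak > sticklebacks > gudgeon > roach > perch.

perch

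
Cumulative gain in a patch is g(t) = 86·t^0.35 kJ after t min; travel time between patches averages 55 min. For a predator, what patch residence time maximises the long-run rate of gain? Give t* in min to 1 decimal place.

By the marginal value theorem, leave when the instantaneous gain rate g'(t) equals the habitat-wide average g(t)/(T + t).
g'(t) = 0.35·86·t^-0.65. Setting 0.35·86·t^-0.65 = 86·t^0.35/(55+t) gives 0.35(55+t) = t, so 0.65·t = 0.35×55.
t* = 0.35×55/0.65 = 29.62 min.

29.6 min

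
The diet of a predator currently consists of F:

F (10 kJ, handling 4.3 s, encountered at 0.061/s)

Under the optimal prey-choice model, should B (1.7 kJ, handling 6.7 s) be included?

No

Current rate: (0.061×10)/(1 + 0.061×4.3) = 0.4832 kJ/s.
Profitability of B: 1.7/6.7 = 0.2537 kJ/s.
Since 0.2537 < R, time spent handling B is better spent searching.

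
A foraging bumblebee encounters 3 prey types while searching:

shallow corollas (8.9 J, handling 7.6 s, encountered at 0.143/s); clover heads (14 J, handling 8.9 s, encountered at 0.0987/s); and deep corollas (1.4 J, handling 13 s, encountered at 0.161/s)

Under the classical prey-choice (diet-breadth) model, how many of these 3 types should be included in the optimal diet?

2

E/h in descending order: clover heads 1.57, shallow corollas 1.17, deep corollas 0.108 J/s. The optimal diet is the largest prefix of this list for which every included type satisfies E_i/h_i > R on the types above it.
Rate on top 1: 0.7356. shallow corollas: 1.17 > 0.7356 → include.
Rate on top 2: 0.8952. deep corollas: 0.108 < 0.8952 → exclude; stop.
Optimal diet: clover heads, shallow corollas — 2 of 3 types.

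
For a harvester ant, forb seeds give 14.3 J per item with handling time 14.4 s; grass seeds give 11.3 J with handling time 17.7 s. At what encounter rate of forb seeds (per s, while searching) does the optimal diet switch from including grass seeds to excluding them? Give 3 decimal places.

The zero-one rule: include grass seeds iff E₂/h₂ > λE₁/(1+λh₁). Equality gives the switch point.
λE₁h₂ = E₂ + λE₂h₁ ⇒ λ = E₂/(E₁h₂ − E₂h₁) = 11.3/(253.1 − 162.7) = 0.125 per s.

0.125 per s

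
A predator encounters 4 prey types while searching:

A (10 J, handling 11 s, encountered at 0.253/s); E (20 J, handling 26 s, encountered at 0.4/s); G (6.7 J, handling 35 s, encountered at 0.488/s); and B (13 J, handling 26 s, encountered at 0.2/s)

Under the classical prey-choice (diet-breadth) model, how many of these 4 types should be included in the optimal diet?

2

Profitabilities (E/h, J/s): A 0.909, E 0.769, B 0.5, G 0.191. Add prey in this order while the next type's profitability exceeds the intake rate on those already taken.
Rate on top 1: 0.6688. E: 0.769 > 0.6688 → include.
Rate on top 2: 0.7424. B: 0.5 < 0.7424 → exclude; stop.
Optimal diet: A, E — 2 of 4 types.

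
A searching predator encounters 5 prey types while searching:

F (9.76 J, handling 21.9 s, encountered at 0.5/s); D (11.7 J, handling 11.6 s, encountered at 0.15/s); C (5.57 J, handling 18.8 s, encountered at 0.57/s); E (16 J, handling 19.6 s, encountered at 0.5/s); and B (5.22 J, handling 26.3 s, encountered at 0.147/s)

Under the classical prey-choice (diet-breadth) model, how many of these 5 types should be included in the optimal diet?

2

Rank by E/h (J/s): D 1.01, E 0.816, F 0.446, C 0.296, B 0.198. Include each in turn until the next type's E/h falls below the running intake rate.
Rate on top 1: 0.6405. E: 0.816 > 0.6405 → include.
Rate on top 2: 0.7779. F: 0.446 < 0.7779 → exclude; stop.
Optimal diet: D, E — 2 of 5 types.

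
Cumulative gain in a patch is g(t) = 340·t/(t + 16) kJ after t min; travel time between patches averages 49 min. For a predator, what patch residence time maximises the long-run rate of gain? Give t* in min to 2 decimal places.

Maximise g(t)/(T+t): set derivative to zero → g'(t)(T+t) = g(t).
g'(t) = 340·16/(t + 16)². Setting 340·16/(t+16)² = 340t/[(t+16)(49+t)] gives 16(49+t) = t(t+16), so t² = 16×49 = 784.
t* = √784 = 28 min.

28.00 min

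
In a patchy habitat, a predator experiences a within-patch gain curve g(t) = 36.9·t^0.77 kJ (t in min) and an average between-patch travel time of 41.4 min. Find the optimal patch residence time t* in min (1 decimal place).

By the marginal value theorem, leave when the instantaneous gain rate g'(t) equals the habitat-wide average g(t)/(T + t).
g'(t) = 0.77·36.9·t^-0.23. Setting 0.77·36.9·t^-0.23 = 36.9·t^0.77/(41.4+t) gives 0.77(41.4+t) = t, so 0.23·t = 0.77×41.4.
t* = 0.77×41.4/0.23 = 138.6 min.

138.6 min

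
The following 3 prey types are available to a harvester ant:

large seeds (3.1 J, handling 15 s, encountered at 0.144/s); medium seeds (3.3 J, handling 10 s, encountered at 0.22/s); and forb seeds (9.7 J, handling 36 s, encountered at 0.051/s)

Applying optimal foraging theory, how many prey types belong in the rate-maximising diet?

Rank by E/h (J/s): medium seeds 0.33, forb seeds 0.269, large seeds 0.207. Include each in turn until the next type's E/h falls below the running intake rate.
Rate on top 1: 0.2269. forb seeds: 0.269 > 0.2269 → include.
Rate on top 2: 0.2424. large seeds: 0.207 < 0.2424 → exclude; stop.
Optimal diet: medium seeds, forb seeds — 2 of 3 types.

2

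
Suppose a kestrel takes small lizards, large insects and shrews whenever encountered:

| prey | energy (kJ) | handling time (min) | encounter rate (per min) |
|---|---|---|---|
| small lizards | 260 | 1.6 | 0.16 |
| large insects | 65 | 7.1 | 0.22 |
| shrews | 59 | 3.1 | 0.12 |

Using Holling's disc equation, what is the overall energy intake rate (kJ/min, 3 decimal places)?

R = (0.16×260 + 0.22×65 + 0.12×59) / (1 + 0.16×1.6 + 0.22×7.1 + 0.12×3.1) = 62.98/3.19 = 19.74 kJ/min.

19.743 kJ/min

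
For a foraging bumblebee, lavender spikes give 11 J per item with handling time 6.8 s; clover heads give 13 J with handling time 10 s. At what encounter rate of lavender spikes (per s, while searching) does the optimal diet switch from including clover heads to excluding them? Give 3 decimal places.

0.602 per s

Drop clover heads once their profitability E₂/h₂ falls below the rate achievable on lavender spikes alone: E₂/h₂ = λE₁/(1 + λh₁).
Solve for λ: λE₁h₂ = E₂(1 + λh₁) → λ(E₁h₂ − E₂h₁) = E₂ → λ = E₂/(E₁h₂ − E₂h₁).
λ = 13/(11×10 − 13×6.8) = 13/21.6 = 0.6019 per s.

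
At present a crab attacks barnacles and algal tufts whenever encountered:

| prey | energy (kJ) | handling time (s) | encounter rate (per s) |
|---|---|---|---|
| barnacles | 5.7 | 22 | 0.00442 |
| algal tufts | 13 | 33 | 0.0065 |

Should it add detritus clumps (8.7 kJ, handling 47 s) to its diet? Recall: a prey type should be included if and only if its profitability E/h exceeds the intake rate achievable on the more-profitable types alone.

On barnacles and algal tufts alone, R = ΣλE/(1+Σλh) = 0.1097/1.312 = 0.08362 kJ/s.
Profitability of detritus clumps: 8.7/47 = 0.1851 kJ/s.
Since 0.1851 > R, including detritus clumps increases the long-run rate.

Yes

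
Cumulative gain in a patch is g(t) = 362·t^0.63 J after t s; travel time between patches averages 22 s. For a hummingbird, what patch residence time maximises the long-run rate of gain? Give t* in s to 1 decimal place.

By the marginal value theorem, leave when the instantaneous gain rate g'(t) equals the habitat-wide average g(t)/(T + t).
g'(t) = 0.63·362·t^-0.37. Setting 0.63·362·t^-0.37 = 362·t^0.63/(22+t) gives 0.63(22+t) = t, so 0.37·t = 0.63×22.
t* = 0.63×22/0.37 = 37.46 s.

37.5 s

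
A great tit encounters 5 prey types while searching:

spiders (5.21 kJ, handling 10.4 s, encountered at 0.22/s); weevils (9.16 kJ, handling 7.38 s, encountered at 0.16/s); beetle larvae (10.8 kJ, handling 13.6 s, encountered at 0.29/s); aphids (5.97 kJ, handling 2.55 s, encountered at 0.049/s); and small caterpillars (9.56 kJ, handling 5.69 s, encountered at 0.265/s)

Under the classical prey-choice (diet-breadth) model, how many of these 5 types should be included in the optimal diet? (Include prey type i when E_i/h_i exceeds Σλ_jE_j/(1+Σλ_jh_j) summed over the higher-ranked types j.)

3

Profitabilities (E/h, kJ/s): aphids 2.34, small caterpillars 1.68, weevils 1.24, beetle larvae 0.794, spiders 0.501. Add prey in this order while the next type's profitability exceeds the intake rate on those already taken.
Rate on top 1: 0.26. small caterpillars: 1.68 > 0.26 → include.
Rate on top 2: 1.073. weevils: 1.24 > 1.073 → include.
Rate on top 3: 1.125. beetle larvae: 0.794 < 1.125 → exclude; stop.
Optimal diet: aphids, small caterpillars, weevils — 3 of 5 types.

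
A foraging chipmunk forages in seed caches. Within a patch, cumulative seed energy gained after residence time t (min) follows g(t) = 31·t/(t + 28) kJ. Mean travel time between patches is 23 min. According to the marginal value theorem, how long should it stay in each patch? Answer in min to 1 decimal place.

25.4 min

By the marginal value theorem, leave when the instantaneous gain rate g'(t) equals the habitat-wide average g(t)/(T + t).
g'(t) = 31·28/(t + 28)². Setting 31·28/(t+28)² = 31t/[(t+28)(23+t)] gives 28(23+t) = t(t+28), so t² = 28×23 = 644.
t* = √644 = 25.38 min.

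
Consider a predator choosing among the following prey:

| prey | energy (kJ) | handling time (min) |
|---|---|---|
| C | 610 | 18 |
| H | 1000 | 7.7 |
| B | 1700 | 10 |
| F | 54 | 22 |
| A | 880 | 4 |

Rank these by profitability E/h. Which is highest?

A

In descending order of E/h:
A: 880/4 = 220 kJ/min
B: 1700/10 = 170 kJ/min
H: 1000/7.7 = 130 kJ/min
C: 610/18 = 33.9 kJ/min
F: 54/22 = 2.45 kJ/min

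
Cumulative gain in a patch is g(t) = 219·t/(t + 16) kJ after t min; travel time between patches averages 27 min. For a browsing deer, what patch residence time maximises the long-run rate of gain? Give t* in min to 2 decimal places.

20.78 min

Optimal t* satisfies g'(t*) = g(t*)/(T + t*).
g'(t) = 219·16/(t + 16)². Setting 219·16/(t+16)² = 219t/[(t+16)(27+t)] gives 16(27+t) = t(t+16), so t² = 16×27 = 432.
t* = √432 = 20.78 min.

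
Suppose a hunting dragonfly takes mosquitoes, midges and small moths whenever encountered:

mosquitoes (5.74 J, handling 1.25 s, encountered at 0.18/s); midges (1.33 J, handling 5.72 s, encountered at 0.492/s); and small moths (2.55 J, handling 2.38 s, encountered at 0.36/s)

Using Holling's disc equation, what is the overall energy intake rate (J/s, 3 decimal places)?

R = (0.18×5.74 + 0.492×1.33 + 0.36×2.55) / (1 + 0.18×1.25 + 0.492×5.72 + 0.36×2.38) = 2.606/4.896 = 0.5322 J/s.

0.532 J/s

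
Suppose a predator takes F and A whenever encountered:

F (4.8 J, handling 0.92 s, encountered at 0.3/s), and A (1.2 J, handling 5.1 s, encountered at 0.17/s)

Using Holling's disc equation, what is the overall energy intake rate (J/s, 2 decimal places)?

Energy encountered per unit search time: 0.3×4.8 + 0.17×1.2 = 1.644 J/s.
Handling time per unit search time: 0.3×0.92 + 0.17×5.1 = 1.143.
Rate = 1.644/(1 + 1.143) = 0.7671 J/s.

0.77 J/s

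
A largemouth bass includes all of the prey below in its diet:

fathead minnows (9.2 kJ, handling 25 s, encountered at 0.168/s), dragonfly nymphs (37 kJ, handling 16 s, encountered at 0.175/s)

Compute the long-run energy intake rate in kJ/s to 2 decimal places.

1.00 kJ/s

Energy encountered per unit search time: 0.168×9.2 + 0.175×37 = 8.021 kJ/s.
Handling time per unit search time: 0.168×25 + 0.175×16 = 7.
Rate = 8.021/(1 + 7) = 1.003 kJ/s.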